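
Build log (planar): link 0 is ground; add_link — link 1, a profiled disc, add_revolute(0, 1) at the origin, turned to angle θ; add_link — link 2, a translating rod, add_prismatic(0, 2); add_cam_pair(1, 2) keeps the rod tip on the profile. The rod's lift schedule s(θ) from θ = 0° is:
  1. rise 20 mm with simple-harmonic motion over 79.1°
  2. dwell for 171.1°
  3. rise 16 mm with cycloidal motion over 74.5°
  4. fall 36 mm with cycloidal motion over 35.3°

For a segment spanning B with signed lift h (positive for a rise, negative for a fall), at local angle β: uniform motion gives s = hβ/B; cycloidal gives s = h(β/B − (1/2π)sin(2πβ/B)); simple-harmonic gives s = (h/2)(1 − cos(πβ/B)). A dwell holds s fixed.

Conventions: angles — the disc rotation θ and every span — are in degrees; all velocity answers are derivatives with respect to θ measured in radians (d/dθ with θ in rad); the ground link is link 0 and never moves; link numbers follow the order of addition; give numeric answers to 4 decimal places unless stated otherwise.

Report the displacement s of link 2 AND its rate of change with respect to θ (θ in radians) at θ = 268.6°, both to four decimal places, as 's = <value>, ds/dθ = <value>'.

seg 1 [0°–79.1°] simple-harmonic, h=20: full span → s += 20 → s = 20.0000
seg 2 [79.1°–250.2°] dwell: s stays 20.0000
seg 3 [250.2°–324.7°] cycloidal, h=16: θ=268.6° here. β=18.4, B=74.5. 16·(0.2470 − sin(2π·0.2470)/(2π)) = 1.4057 → s = 21.4057
velocity in seg [250.2°–324.7°] (cycloidal), θ in radians: β = 18.4° = 0.3211 rad, B = 74.5° = 1.3003 rad; ds/dθ = (h/B)(1 − cos(2πβ/B)) = (16/1.3003)(1 − cos(2π·0.2470)) = 12.071645 mm/rad

s = 21.4057, ds/dθ = 12.0716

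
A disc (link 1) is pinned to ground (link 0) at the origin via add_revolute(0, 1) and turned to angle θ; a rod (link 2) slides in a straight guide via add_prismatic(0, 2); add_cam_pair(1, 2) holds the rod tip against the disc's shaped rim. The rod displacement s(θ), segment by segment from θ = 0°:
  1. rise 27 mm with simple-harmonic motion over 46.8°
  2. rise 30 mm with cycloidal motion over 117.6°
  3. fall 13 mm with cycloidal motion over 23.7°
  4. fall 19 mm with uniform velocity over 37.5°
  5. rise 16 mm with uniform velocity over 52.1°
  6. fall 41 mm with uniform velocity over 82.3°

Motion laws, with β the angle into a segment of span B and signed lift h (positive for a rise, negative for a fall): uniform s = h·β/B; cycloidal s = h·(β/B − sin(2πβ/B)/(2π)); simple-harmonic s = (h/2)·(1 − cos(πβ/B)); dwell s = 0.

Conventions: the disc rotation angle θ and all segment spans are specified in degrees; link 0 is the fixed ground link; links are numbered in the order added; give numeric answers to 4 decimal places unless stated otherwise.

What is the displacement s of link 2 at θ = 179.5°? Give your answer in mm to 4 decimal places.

segment 1 (0° to 46.8°, simple-harmonic, h = 27) is passed completely: s = 0.0000 + (27) = 27.0000
segment 2 (46.8° to 164.4°, cycloidal, h = 30) is passed completely: s = 27.0000 + (30) = 57.0000
θ = 179.5° falls in segment 3 (164.4° to 188.1°, cycloidal, h = -13): β = 179.5 − 164.4 = 15.1°, B = 23.7°; Δs = -13·(0.6371 − sin(2π·0.6371)/(2π)) = -9.8529; s = 57.0000 − 9.8529 = 47.1471

47.1471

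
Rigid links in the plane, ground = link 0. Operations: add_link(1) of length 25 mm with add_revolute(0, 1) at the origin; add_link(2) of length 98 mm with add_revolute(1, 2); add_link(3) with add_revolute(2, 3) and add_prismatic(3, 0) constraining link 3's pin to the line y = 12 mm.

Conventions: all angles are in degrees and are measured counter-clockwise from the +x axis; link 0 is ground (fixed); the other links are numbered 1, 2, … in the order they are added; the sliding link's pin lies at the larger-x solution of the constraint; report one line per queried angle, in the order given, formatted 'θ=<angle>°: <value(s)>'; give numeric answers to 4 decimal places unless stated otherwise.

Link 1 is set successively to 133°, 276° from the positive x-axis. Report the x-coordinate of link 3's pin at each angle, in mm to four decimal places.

geometry: r = 25 mm, L = 98 mm, e = 12 mm
θ=133°: crank pin P = (r cos θ, r sin θ) = (-17.049959, 18.283843)
θ=133°: h = r sin θ − e = 18.283843 − 12 = 6.283843
θ=133°: x = r cos θ + √(L² − h²) = -17.049959 + 97.798330 = 80.748371
θ=276°: crank pin P = (r cos θ, r sin θ) = (2.613212, -24.863047)
θ=276°: h = r sin θ − e = -24.863047 − 12 = -36.863047
θ=276°: x = r cos θ + √(L² − h²) = 2.613212 + 90.802620 = 93.415831

θ=133°: 80.7484
θ=276°: 93.4158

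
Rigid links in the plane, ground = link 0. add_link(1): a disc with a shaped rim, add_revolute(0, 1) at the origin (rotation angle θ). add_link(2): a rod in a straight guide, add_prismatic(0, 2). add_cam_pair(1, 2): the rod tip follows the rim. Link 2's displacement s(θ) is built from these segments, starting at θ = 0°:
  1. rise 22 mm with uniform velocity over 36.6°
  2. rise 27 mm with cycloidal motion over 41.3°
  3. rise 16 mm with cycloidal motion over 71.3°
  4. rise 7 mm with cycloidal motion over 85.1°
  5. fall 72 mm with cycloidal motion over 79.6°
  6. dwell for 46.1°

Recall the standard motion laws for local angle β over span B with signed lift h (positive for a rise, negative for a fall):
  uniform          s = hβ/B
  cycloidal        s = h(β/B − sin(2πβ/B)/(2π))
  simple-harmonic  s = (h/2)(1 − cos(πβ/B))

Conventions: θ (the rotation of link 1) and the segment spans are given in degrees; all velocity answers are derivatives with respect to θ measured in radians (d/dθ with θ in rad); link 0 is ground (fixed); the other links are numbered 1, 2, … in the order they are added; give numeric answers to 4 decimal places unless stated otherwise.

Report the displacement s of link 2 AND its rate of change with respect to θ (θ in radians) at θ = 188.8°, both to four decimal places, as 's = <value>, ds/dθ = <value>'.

segment 1 (0° to 36.6°, uniform, h = 22) is passed completely: s = 0.0000 + (22) = 22.0000
segment 2 (36.6° to 77.9°, cycloidal, h = 27) is passed completely: s = 22.0000 + (27) = 49.0000
segment 3 (77.9° to 149.2°, cycloidal, h = 16) is passed completely: s = 49.0000 + (16) = 65.0000
θ = 188.8° falls in segment 4 (149.2° to 234.3°, cycloidal, h = 7): β = 188.8 − 149.2 = 39.6°, B = 85.1°; Δs = 7·(0.4653 − sin(2π·0.4653)/(2π)) = 3.0166; s = 65.0000 + 3.0166 = 68.0166
velocity in seg [149.2°–234.3°] (cycloidal), θ in radians: β = 39.6° = 0.6912 rad, B = 85.1° = 1.4853 rad; ds/dθ = (h/B)(1 − cos(2πβ/B)) = (7/1.4853)(1 − cos(2π·0.4653)) = 9.314513 mm/rad

s = 68.0166, ds/dθ = 9.3145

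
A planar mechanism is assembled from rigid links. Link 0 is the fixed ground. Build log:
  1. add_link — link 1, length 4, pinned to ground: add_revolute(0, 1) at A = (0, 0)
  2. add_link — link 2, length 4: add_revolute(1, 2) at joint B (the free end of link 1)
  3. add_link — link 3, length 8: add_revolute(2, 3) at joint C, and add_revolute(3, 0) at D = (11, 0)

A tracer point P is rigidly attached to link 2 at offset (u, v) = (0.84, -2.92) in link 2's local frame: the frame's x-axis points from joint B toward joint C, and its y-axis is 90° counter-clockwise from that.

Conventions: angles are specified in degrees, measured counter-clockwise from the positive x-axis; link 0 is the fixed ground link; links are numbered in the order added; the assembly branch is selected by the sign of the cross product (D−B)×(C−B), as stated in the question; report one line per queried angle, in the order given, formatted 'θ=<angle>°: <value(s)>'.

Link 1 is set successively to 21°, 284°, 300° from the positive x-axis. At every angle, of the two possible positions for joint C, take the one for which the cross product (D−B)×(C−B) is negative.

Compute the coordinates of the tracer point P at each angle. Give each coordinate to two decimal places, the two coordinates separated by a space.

A=(0,0), D=(11.00,0)
θ=21°: B = A + 4.00·(cos21°, sin21°) = (3.7343, 1.4335)
θ=21°: |BD| = 7.4057
θ=21°: circle(B,4.00) ∩ circle(D,8.00): a=0.4621, h=3.9732
θ=21°:   candidates: C₊=(4.9568,5.2421) cross=29.425; C₋=(3.4187,-2.5541) cross=-29.425
θ=21°:   branch - wants cross < 0 → take C=(3.4187,-2.5541) (cross=-29.425)
θ=21°: ex = (C−B)/|BC| = (-0.0789,-0.9969); ey = (0.9969,-0.0789)
θ=21°: P = B + 0.84·ex + -2.92·ey = (0.7571,0.8265)
θ=284°: B = A + 4.00·(cos284°, sin284°) = (0.9677, -3.8812)
θ=284°: |BD| = 10.7569
θ=284°: circle(B,4.00) ∩ circle(D,8.00): a=3.1473, h=2.4687
θ=284°:   candidates: C₊=(3.0123,-0.4432) cross=26.555; C₋=(4.7937,-5.0480) cross=-26.555
θ=284°:   branch - wants cross < 0 → take C=(4.7937,-5.0480) (cross=-26.555)
θ=284°: ex = (C−B)/|BC| = (0.9565,-0.2917); ey = (0.2917,0.9565)
θ=284°: P = B + 0.84·ex + -2.92·ey = (0.9194,-6.9192)
θ=300°: B = A + 4.00·(cos300°, sin300°) = (2.0000, -3.4641)
θ=300°: |BD| = 9.6437
θ=300°: circle(B,4.00) ∩ circle(D,8.00): a=2.3331, h=3.2491
θ=300°:   candidates: C₊=(3.0103,0.4062) cross=31.333; C₋=(5.3445,-5.6582) cross=-31.333
θ=300°:   branch - wants cross < 0 → take C=(5.3445,-5.6582) (cross=-31.333)
θ=300°: ex = (C−B)/|BC| = (0.8361,-0.5485); ey = (0.5485,0.8361)
θ=300°: P = B + 0.84·ex + -2.92·ey = (1.1006,-6.3664)

θ=21°: 0.76 0.83
θ=284°: 0.92 -6.92
θ=300°: 1.10 -6.37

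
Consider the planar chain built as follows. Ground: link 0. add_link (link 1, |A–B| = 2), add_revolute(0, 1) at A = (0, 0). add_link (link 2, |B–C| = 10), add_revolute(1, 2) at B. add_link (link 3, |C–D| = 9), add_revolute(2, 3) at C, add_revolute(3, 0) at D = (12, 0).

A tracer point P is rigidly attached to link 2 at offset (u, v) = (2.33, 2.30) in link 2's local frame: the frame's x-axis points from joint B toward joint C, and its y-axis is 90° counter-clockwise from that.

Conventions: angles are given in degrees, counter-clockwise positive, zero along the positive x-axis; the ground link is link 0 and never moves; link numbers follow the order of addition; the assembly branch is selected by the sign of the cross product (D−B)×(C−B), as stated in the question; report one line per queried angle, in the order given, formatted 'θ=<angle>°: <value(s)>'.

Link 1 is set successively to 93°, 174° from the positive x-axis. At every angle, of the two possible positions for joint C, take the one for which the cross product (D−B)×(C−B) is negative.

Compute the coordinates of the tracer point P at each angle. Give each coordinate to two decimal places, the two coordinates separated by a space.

A=(0,0), D=(12.00,0)
θ=93°: B = A + 2.00·(cos93°, sin93°) = (-0.1047, 1.9973)
θ=93°: |BD| = 12.2683
θ=93°: circle(B,10.00) ∩ circle(D,9.00): a=6.9085, h=7.2300
θ=93°:   candidates: C₊=(7.8887,8.0061) cross=88.700; C₋=(5.5347,-6.2609) cross=-88.700
θ=93°:   branch - wants cross < 0 → take C=(5.5347,-6.2609) (cross=-88.700)
θ=93°: ex = (C−B)/|BC| = (0.5639,-0.8258); ey = (0.8258,0.5639)
θ=93°: P = B + 2.33·ex + 2.30·ey = (3.1087,1.3701)
θ=174°: B = A + 2.00·(cos174°, sin174°) = (-1.9890, 0.2091)
θ=174°: |BD| = 13.9906
θ=174°: circle(B,10.00) ∩ circle(D,9.00): a=7.6743, h=6.4113
θ=174°:   candidates: C₊=(5.7802,6.5050) cross=89.698; C₋=(5.5886,-6.3162) cross=-89.698
θ=174°:   branch - wants cross < 0 → take C=(5.5886,-6.3162) (cross=-89.698)
θ=174°: ex = (C−B)/|BC| = (0.7578,-0.6525); ey = (0.6525,0.7578)
θ=174°: P = B + 2.33·ex + 2.30·ey = (1.2774,0.4315)

θ=93°: 3.11 1.37
θ=174°: 1.28 0.43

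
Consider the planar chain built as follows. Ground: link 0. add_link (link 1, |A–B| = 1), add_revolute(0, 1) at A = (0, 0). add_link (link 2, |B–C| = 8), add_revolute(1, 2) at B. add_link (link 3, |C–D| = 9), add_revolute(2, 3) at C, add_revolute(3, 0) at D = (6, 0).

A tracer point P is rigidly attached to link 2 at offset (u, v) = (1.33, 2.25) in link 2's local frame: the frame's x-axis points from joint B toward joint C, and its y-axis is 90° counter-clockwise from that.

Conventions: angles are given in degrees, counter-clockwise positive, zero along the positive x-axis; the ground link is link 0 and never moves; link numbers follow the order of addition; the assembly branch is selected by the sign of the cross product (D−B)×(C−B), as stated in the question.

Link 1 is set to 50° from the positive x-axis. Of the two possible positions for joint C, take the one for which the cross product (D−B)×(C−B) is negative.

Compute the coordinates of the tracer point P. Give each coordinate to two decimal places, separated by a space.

A=(0,0), D=(6.00,0)
B = A + 1.00·(cos50°, sin50°) = (0.6428, 0.7660)
|BD| = 5.4117
circle(B,8.00) ∩ circle(D,9.00): a=1.1352, h=7.9191
  candidates: C₊=(2.8875,8.4447) cross=42.856; C₋=(0.6456,-7.2340) cross=-42.856
  branch - wants cross < 0 → take C=(0.6456,-7.2340) (cross=-42.856)
ex = (C−B)/|BC| = (0.0003,-1.0000); ey = (1.0000,0.0003)
P = B + 1.33·ex + 2.25·ey = (2.8933,-0.5632)

2.89 -0.56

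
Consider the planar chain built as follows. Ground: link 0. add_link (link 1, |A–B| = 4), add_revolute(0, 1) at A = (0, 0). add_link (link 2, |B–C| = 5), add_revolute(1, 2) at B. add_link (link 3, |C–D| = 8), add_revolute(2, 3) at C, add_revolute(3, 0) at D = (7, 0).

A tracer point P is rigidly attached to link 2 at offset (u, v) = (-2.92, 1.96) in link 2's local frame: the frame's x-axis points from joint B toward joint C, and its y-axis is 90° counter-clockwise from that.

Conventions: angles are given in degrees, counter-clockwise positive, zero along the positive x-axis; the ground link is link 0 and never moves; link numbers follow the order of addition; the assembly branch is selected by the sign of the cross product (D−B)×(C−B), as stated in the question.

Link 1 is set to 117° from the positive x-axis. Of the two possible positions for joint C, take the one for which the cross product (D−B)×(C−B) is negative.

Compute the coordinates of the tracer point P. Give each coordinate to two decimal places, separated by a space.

A=(0,0), D=(7.00,0)
B = A + 4.00·(cos117°, sin117°) = (-1.8160, 3.5640)
|BD| = 9.5091
circle(B,5.00) ∩ circle(D,8.00): a=2.7039, h=4.2058
  candidates: C₊=(2.2672,6.4498) cross=39.994; C₋=(-0.8855,-1.3486) cross=-39.994
  branch - wants cross < 0 → take C=(-0.8855,-1.3486) (cross=-39.994)
ex = (C−B)/|BC| = (0.1861,-0.9825); ey = (0.9825,0.1861)
P = B + -2.92·ex + 1.96·ey = (-0.4336,6.7978)

-0.43 6.80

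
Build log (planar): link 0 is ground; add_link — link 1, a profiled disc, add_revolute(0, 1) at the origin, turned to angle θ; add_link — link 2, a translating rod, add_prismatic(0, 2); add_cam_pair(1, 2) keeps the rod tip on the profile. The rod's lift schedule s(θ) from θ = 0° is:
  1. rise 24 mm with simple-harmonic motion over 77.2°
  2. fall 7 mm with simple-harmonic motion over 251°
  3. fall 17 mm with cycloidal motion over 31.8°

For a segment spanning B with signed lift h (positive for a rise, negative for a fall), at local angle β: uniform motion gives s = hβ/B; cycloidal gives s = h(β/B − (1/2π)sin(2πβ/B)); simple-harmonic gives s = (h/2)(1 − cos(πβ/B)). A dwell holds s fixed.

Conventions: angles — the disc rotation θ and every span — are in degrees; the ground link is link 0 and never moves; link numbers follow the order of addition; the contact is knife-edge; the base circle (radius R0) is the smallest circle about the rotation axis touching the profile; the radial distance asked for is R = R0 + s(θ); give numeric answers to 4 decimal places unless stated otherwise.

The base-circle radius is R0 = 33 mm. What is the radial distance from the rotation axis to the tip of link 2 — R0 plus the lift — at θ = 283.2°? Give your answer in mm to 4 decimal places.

seg 1 [0°–77.2°] simple-harmonic, h=24: full span → s += 24 → s = 24.0000
seg 2 [77.2°–328.2°] simple-harmonic, h=-7: θ=283.2° here. β=206, B=251. -7/2·(1 − cos(π·0.8207)) = -6.4594 → s = 17.5406
R = R0 + s = 33 + 17.5406 = 50.5406

50.5406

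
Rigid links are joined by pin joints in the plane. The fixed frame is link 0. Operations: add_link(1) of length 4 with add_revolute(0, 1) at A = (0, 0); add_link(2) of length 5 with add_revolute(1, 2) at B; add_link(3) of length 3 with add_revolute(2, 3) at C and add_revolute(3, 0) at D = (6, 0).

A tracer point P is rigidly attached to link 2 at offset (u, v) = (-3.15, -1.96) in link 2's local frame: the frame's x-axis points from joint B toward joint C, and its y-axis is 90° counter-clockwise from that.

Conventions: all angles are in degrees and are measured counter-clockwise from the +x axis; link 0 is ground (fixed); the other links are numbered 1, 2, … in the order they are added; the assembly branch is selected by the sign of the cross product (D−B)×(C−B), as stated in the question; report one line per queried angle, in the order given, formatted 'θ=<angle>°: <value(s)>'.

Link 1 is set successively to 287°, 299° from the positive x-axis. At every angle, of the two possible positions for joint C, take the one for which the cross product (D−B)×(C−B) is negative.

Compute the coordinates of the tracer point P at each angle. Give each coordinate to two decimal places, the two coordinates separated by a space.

A=(0,0), D=(6.00,0)
θ=287°: B = A + 4.00·(cos287°, sin287°) = (1.1695, -3.8252)
θ=287°: |BD| = 6.1617
θ=287°: circle(B,5.00) ∩ circle(D,3.00): a=4.3792, h=2.4130
θ=287°:   candidates: C₊=(3.1046,0.7851) cross=14.868; C₋=(6.1006,-2.9983) cross=-14.868
θ=287°:   branch - wants cross < 0 → take C=(6.1006,-2.9983) (cross=-14.868)
θ=287°: ex = (C−B)/|BC| = (0.9862,0.1654); ey = (-0.1654,0.9862)
θ=287°: P = B + -3.15·ex + -1.96·ey = (-1.6130,-6.2792)
θ=299°: B = A + 4.00·(cos299°, sin299°) = (1.9392, -3.4985)
θ=299°: |BD| = 5.3600
θ=299°: circle(B,5.00) ∩ circle(D,3.00): a=4.1725, h=2.7550
θ=299°:   candidates: C₊=(3.3022,1.3122) cross=14.767; C₋=(6.8986,-2.8623) cross=-14.767
θ=299°:   branch - wants cross < 0 → take C=(6.8986,-2.8623) (cross=-14.767)
θ=299°: ex = (C−B)/|BC| = (0.9919,0.1272); ey = (-0.1272,0.9919)
θ=299°: P = B + -3.15·ex + -1.96·ey = (-0.9358,-5.8434)

θ=287°: -1.61 -6.28
θ=299°: -0.94 -5.84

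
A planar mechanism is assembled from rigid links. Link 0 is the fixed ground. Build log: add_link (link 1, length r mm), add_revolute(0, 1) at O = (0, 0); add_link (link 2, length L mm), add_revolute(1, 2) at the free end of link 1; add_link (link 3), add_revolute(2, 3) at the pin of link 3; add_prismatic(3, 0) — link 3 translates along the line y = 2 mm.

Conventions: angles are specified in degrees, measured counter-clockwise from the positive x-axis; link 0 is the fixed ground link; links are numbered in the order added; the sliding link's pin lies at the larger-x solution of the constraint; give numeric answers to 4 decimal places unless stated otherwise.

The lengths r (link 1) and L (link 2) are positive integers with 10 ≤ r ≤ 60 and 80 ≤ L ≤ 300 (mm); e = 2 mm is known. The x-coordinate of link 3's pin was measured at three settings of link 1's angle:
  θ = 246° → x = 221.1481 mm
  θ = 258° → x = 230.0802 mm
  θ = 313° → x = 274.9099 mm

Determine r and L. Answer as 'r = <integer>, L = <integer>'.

constraint per measurement: (x − r cos θ)² + (r sin θ − e)² = L²
subtracting the θ₁ and θ₂ equations cancels the r² and L² terms:
r = (x₁² − x₂²) / (2[(x₁cos θ₁ + e sin θ₁) − (x₂cos θ₂ + e sin θ₂)]) = 48.0000 → r = 48
L² = (x₁ − r cos θ₁)² + (r sin θ₁ − e)² = 60024.9903 → L = 245.0000 → L = 245
check at θ₃=313°: x = 274.9099 (printed 274.9099) ✓

r = 48, L = 245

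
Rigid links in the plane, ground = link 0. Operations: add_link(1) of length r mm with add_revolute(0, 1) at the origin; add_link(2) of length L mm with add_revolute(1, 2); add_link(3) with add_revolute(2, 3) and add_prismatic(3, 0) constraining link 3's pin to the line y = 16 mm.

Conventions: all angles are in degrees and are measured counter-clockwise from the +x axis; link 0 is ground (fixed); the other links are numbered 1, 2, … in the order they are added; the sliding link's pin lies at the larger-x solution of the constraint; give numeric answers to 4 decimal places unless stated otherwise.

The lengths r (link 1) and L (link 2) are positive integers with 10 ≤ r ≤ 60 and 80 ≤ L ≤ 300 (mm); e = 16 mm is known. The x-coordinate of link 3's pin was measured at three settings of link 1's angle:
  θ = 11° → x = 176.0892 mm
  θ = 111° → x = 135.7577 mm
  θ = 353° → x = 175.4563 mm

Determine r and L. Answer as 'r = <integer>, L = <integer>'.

constraint per measurement: (x − r cos θ)² + (r sin θ − e)² = L²
subtracting the θ₁ and θ₂ equations cancels the r² and L² terms:
r = (x₁² − x₂²) / (2[(x₁cos θ₁ + e sin θ₁) − (x₂cos θ₂ + e sin θ₂)]) = 30.0000 → r = 30
L² = (x₁ − r cos θ₁)² + (r sin θ₁ − e)² = 21608.9930 → L = 147.0000 → L = 147
check at θ₃=353°: x = 175.4563 (printed 175.4563) ✓

r = 30, L = 147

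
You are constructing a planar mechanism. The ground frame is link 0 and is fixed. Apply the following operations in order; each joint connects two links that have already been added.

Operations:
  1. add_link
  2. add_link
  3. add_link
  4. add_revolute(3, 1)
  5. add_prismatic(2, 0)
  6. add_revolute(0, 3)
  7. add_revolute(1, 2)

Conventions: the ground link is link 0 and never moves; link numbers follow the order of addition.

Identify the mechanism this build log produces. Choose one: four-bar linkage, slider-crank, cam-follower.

links: 4 (incl. ground); joints: 3 revolute, 1 prismatic, 0 higher (cam) pair, forming one closed loop
4 links, 3 revolutes + 1 prismatic in one loop → slider-crank

slider-crank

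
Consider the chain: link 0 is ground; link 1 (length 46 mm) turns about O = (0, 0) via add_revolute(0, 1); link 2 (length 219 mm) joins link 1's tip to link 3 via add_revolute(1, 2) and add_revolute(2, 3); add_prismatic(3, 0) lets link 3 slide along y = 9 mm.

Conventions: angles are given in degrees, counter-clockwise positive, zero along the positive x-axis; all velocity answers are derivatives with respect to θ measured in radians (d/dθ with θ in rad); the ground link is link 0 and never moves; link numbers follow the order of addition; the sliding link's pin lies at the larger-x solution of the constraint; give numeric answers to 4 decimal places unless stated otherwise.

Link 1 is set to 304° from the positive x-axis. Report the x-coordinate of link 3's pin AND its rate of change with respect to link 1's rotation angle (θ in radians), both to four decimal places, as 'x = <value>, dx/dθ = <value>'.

geometry: r = 46 mm, L = 219 mm, e = 9 mm
crank pin P = (r cos θ, r sin θ) = (25.722874, -38.135728)
h = r sin θ − e = -38.135728 − 9 = -47.135728
x = r cos θ + √(L² − h²) = 25.722874 + 213.867303 = 239.590176
dx/dθ = −r sin θ − h·r cos θ/√(L² − h²) (θ in radians; h = -47.135728) = 43.804974

x = 239.5902, dx/dθ = 43.8050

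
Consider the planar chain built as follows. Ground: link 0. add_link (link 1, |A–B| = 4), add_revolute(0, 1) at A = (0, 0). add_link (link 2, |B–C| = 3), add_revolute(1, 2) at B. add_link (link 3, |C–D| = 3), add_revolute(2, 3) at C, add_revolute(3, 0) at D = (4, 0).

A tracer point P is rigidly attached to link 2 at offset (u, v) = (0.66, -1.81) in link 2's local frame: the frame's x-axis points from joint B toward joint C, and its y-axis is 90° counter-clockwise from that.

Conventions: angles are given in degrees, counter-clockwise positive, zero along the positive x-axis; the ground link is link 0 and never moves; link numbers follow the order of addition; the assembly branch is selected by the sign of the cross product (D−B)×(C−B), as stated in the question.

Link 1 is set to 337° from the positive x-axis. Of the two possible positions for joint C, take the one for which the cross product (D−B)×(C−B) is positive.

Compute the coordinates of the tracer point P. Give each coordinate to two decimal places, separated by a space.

A=(0,0), D=(4.00,0)
B = A + 4.00·(cos337°, sin337°) = (3.6820, -1.5629)
|BD| = 1.5949
circle(B,3.00) ∩ circle(D,3.00): a=0.7975, h=2.8921
  candidates: C₊=(1.0070,-0.2049) cross=4.613; C₋=(6.6750,-1.3580) cross=-4.613
  branch + wants cross > 0 → take C=(1.0070,-0.2049) (cross=4.613)
ex = (C−B)/|BC| = (-0.8917,0.4527); ey = (-0.4527,-0.8917)
P = B + 0.66·ex + -1.81·ey = (3.9129,0.3498)

3.91 0.35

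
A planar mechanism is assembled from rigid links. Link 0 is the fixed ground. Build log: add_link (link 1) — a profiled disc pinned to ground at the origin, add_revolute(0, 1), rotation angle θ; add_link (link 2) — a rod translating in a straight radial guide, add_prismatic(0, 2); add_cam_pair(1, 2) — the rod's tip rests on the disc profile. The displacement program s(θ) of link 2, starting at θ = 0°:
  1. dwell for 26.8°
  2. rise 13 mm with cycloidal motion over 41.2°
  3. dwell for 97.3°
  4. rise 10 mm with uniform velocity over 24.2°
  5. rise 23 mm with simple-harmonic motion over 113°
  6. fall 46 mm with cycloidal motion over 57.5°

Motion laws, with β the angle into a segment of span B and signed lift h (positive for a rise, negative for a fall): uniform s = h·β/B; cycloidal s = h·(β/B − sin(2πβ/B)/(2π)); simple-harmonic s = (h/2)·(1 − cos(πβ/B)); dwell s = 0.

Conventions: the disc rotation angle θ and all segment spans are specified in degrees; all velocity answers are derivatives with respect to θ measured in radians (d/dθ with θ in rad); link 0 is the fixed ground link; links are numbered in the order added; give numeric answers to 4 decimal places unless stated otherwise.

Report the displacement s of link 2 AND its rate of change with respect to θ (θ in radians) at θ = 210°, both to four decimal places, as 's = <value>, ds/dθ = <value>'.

seg 1 [0°–26.8°] dwell: s stays 0.0000
seg 2 [26.8°–68°] cycloidal, h=13: full span → s += 13 → s = 13.0000
seg 3 [68°–165.3°] dwell: s stays 13.0000
seg 4 [165.3°–189.5°] uniform, h=10: full span → s += 10 → s = 23.0000
seg 5 [189.5°–302.5°] simple-harmonic, h=23: θ=210° here. β=20.5, B=113. 23/2·(1 − cos(π·0.1814)) = 1.8177 → s = 24.8177
velocity in seg [189.5°–302.5°] (simple-harmonic), θ in radians: β = 20.5° = 0.3578 rad, B = 113° = 1.9722 rad; ds/dθ = (πh/(2B)) sin(πβ/B) = (π·23/(2·1.9722)) sin(π·0.1814) = 9.884292 mm/rad

s = 24.8177, ds/dθ = 9.8843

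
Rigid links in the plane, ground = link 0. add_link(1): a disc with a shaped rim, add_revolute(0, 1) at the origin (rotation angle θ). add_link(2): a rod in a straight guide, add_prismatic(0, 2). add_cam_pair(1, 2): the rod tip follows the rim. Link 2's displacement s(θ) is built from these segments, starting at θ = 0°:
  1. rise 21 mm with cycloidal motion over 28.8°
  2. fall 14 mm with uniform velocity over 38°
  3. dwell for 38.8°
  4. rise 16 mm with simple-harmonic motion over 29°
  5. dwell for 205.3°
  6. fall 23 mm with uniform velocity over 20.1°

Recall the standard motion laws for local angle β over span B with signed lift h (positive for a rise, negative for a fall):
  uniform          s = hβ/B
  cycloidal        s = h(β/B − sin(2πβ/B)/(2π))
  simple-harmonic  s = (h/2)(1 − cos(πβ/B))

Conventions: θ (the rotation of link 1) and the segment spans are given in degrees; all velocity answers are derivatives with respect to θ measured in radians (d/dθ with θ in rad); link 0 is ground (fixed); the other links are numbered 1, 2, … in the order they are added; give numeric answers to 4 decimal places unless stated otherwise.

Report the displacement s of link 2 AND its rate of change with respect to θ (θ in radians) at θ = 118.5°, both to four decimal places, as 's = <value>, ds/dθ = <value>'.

segment 1 (0° to 28.8°, cycloidal, h = 21) is passed completely: s = 0.0000 + (21) = 21.0000
segment 2 (28.8° to 66.8°, uniform, h = -14) is passed completely: s = 21.0000 + (-14) = 7.0000
segment 3 (66.8° to 105.6°, dwell): s unchanged at 7.0000
θ = 118.5° falls in segment 4 (105.6° to 134.6°, simple-harmonic, h = 16): β = 118.5 − 105.6 = 12.9°, B = 29°; Δs = 16/2·(1 − cos(π·0.4448)) = 6.6203; s = 7.0000 + 6.6203 = 13.6203
velocity in seg [105.6°–134.6°] (simple-harmonic), θ in radians: β = 12.9° = 0.2251 rad, B = 29° = 0.5061 rad; ds/dθ = (πh/(2B)) sin(πβ/B) = (π·16/(2·0.5061)) sin(π·0.4448) = 48.911142 mm/rad

s = 13.6203, ds/dθ = 48.9111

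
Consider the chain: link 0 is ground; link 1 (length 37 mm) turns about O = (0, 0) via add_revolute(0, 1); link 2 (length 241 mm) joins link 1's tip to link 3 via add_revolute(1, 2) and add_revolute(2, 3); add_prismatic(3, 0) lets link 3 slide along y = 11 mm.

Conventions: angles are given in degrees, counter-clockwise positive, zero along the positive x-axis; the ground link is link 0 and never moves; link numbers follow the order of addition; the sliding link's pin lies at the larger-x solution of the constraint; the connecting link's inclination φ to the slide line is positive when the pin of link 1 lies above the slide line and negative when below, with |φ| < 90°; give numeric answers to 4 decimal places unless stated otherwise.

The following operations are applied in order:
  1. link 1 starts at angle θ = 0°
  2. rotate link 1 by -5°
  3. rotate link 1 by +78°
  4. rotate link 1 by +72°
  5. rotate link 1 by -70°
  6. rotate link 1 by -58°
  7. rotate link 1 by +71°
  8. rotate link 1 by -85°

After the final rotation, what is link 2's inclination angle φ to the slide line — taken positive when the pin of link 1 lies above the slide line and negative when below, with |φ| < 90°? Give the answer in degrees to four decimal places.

geometry: r = 37 mm, L = 241 mm, e = 11 mm; θ starts at 0°
rotate link 1 by -5°: θ ← 0° -5° = -5°
rotate link 1 by +78°: θ ← -5° +78° = 73°
rotate link 1 by +72°: θ ← 73° +72° = 145°
rotate link 1 by -70°: θ ← 145° -70° = 75°
rotate link 1 by -58°: θ ← 75° -58° = 17°
rotate link 1 by +71°: θ ← 17° +71° = 88°
rotate link 1 by -85°: θ ← 88° -85° = 3°
h = r sin θ − e = 1.936430 − 11 = -9.063570
sin φ = h / L = -9.063570 / 241 = -0.03760817
φ = arcsin(-0.03760817) = -2.155298°

-2.1553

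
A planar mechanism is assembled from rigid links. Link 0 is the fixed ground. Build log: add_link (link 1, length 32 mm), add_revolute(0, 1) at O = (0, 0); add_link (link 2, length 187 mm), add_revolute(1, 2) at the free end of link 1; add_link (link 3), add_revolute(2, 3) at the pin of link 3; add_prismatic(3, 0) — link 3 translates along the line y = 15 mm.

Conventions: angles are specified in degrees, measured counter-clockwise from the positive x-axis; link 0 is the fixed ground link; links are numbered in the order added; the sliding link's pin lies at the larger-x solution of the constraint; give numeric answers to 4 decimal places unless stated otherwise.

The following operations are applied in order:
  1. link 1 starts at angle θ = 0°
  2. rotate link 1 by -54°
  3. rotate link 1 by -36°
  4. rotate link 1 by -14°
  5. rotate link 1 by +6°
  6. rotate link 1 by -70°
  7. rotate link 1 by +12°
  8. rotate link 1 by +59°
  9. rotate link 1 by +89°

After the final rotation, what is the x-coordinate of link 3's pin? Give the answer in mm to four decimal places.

geometry: r = 32 mm, L = 187 mm, e = 15 mm; θ starts at 0°
rotate link 1 by -54°: θ ← 0° -54° = -54°
rotate link 1 by -36°: θ ← -54° -36° = -90°
rotate link 1 by -14°: θ ← -90° -14° = -104°
rotate link 1 by +6°: θ ← -104° +6° = -98°
rotate link 1 by -70°: θ ← -98° -70° = -168°
rotate link 1 by +12°: θ ← -168° +12° = -156°
rotate link 1 by +59°: θ ← -156° +59° = -97°
rotate link 1 by +89°: θ ← -97° +89° = -8°
crank pin P = (r cos θ, r sin θ) = (31.688578, -4.453539)
h = r sin θ − e = -4.453539 − 15 = -19.453539
x = r cos θ + √(L² − h²) = 31.688578 + 185.985375 = 217.673953

217.6740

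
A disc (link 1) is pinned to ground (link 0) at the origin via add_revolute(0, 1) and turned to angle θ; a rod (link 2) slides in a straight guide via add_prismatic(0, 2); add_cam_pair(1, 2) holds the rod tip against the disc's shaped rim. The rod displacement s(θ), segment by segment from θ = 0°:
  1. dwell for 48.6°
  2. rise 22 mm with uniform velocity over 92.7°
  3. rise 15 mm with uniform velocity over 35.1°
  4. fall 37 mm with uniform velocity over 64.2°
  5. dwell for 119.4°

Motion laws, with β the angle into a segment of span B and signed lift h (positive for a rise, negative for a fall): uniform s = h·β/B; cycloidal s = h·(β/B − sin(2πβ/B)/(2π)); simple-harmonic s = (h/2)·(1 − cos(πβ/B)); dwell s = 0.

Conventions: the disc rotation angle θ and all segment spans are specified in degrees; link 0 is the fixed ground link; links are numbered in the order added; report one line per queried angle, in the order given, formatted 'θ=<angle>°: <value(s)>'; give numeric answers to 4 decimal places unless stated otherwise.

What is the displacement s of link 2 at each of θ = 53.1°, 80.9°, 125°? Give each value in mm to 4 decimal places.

segment 1 (0° to 48.6°, dwell): s unchanged at 0.0000
θ = 53.1° falls in segment 2 (48.6° to 141.3°, uniform, h = 22): β = 53.1 − 48.6 = 4.5°, B = 92.7°; Δs = 22·4.5/92.7 = 1.0680; s = 0.0000 + 1.0680 = 1.0680
θ = 80.9° falls in segment 2 (48.6° to 141.3°, uniform, h = 22): β = 80.9 − 48.6 = 32.3°, B = 92.7°; Δs = 22·32.3/92.7 = 7.6656; s = 0.0000 + 7.6656 = 7.6656
θ = 125° falls in segment 2 (48.6° to 141.3°, uniform, h = 22): β = 125 − 48.6 = 76.4°, B = 92.7°; Δs = 22·76.4/92.7 = 18.1316; s = 0.0000 + 18.1316 = 18.1316

θ=53.1°: 1.0680
θ=80.9°: 7.6656
θ=125°: 18.1316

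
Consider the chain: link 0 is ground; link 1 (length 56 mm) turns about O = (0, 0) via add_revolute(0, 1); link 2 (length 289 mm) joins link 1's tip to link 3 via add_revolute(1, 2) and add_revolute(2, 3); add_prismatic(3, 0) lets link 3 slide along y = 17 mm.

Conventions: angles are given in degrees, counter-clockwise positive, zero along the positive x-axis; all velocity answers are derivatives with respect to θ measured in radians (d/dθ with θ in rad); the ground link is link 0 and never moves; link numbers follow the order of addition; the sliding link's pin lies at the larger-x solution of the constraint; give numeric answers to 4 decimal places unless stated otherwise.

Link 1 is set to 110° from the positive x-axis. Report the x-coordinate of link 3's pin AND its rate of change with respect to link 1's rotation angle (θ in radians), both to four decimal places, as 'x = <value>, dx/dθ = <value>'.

geometry: r = 56 mm, L = 289 mm, e = 17 mm
crank pin P = (r cos θ, r sin θ) = (-19.153128, 52.622787)
h = r sin θ − e = 52.622787 − 17 = 35.622787
x = r cos θ + √(L² − h²) = -19.153128 + 286.796125 = 267.642997
dx/dθ = −r sin θ − h·r cos θ/√(L² − h²) (θ in radians; h = 35.622787) = -50.243787

x = 267.6430, dx/dθ = -50.2438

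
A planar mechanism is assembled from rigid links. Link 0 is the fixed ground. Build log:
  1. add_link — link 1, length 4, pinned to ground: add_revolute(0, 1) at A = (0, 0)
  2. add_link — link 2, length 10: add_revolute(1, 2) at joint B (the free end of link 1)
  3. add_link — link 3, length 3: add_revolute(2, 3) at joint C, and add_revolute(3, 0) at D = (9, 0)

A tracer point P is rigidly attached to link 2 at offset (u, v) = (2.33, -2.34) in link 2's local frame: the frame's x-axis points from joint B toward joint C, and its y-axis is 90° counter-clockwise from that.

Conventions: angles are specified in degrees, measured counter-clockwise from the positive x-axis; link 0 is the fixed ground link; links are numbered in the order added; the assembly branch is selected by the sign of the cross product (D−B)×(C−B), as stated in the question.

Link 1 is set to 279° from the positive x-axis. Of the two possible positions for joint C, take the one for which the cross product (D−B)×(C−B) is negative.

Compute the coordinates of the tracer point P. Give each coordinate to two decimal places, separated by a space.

A=(0,0), D=(9.00,0)
B = A + 4.00·(cos279°, sin279°) = (0.6257, -3.9508)
|BD| = 9.2594
circle(B,10.00) ∩ circle(D,3.00): a=9.5436, h=2.9865
  candidates: C₊=(7.9828,2.8223) cross=27.653; C₋=(10.5313,-2.5797) cross=-27.653
  branch - wants cross < 0 → take C=(10.5313,-2.5797) (cross=-27.653)
ex = (C−B)/|BC| = (0.9906,0.1371); ey = (-0.1371,0.9906)
P = B + 2.33·ex + -2.34·ey = (3.2546,-5.9492)

3.25 -5.95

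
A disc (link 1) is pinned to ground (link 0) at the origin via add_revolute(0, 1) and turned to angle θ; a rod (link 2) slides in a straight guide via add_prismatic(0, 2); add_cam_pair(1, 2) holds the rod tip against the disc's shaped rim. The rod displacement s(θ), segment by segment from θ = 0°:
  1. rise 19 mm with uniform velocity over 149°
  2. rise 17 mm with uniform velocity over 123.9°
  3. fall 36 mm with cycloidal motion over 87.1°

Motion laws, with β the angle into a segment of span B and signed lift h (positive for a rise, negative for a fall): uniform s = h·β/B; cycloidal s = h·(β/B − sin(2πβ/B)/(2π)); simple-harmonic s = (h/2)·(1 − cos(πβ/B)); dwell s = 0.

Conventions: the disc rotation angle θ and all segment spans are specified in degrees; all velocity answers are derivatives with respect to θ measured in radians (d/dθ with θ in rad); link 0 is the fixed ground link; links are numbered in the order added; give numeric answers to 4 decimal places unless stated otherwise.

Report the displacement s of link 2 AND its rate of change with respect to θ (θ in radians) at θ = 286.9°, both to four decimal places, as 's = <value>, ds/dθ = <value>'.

segment 1 (0° to 149°, uniform, h = 19) is passed completely: s = 0.0000 + (19) = 19.0000
segment 2 (149° to 272.9°, uniform, h = 17) is passed completely: s = 19.0000 + (17) = 36.0000
θ = 286.9° falls in segment 3 (272.9° to 360°, cycloidal, h = -36): β = 286.9 − 272.9 = 14°, B = 87.1°; Δs = -36·(0.1607 − sin(2π·0.1607)/(2π)) = -0.9347; s = 36.0000 − 0.9347 = 35.0653
velocity in seg [272.9°–360°] (cycloidal), θ in radians: β = 14° = 0.2443 rad, B = 87.1° = 1.5202 rad; ds/dθ = (h/B)(1 − cos(2πβ/B)) = ((-36)/1.5202)(1 − cos(2π·0.1607)) = -11.084709 mm/rad

s = 35.0653, ds/dθ = -11.0847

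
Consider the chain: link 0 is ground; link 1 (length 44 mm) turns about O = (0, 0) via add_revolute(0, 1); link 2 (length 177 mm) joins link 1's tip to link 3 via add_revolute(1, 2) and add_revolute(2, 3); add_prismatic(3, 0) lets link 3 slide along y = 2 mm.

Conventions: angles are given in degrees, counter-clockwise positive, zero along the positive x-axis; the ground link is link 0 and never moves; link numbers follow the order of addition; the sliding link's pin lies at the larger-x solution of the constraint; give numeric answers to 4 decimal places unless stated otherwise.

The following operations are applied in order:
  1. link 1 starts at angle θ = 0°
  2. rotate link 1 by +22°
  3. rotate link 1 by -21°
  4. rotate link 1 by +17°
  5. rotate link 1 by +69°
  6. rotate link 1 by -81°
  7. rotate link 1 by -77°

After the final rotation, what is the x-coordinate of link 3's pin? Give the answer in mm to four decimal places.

geometry: r = 44 mm, L = 177 mm, e = 2 mm; θ starts at 0°
rotate link 1 by +22°: θ ← 0° +22° = 22°
rotate link 1 by -21°: θ ← 22° -21° = 1°
rotate link 1 by +17°: θ ← 1° +17° = 18°
rotate link 1 by +69°: θ ← 18° +69° = 87°
rotate link 1 by -81°: θ ← 87° -81° = 6°
rotate link 1 by -77°: θ ← 6° -77° = -71°
crank pin P = (r cos θ, r sin θ) = (14.324999, -41.602817)
h = r sin θ − e = -41.602817 − 2 = -43.602817
x = r cos θ + √(L² − h²) = 14.324999 + 171.545313 = 185.870312

185.8703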